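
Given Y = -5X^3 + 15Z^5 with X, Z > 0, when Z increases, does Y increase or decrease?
Y increases

Taking the partial derivative:
∂Y/∂Z = 75Z^4

∂Y/∂Z = 75Z^4 > 0 (assuming positive values)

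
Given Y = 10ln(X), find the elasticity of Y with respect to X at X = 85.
Elasticity = 1/ln(85) ≈ 0.2251

Elasticity = (dY/dX) · (X/Y)

dY/dX = 10/X
At X = 85: dY/dX = 2/17, Y = 10·ln(85)

Elasticity = (2/17) · (85 / (10·ln(85))) = 1/ln(85) ≈ 0.2251

Interpretation: for a small percentage change in X, the percentage change in Y is approximately 0.23 times as large.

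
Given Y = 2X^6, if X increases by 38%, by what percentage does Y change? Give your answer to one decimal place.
590.7%

For Y = 2X^6:
If X → X(1 + 0.38)
Then Y → Y · (1 + 0.38)^6
     ≈ Y · 6.9068

Percentage change = ((1 + 0.38)^6 − 1) × 100% ≈ 590.7%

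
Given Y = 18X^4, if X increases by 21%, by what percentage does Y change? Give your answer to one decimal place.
114.4%

For Y = 18X^4:
If X → X(1 + 0.21)
Then Y → Y · (1 + 0.21)^4
     ≈ Y · 2.1436

Percentage change = ((1 + 0.21)^4 − 1) × 100% ≈ 114.4%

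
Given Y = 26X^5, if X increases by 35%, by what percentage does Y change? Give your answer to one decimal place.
348.4%

For Y = 26X^5:
If X → X(1 + 0.35)
Then Y → Y · (1 + 0.35)^5
     ≈ Y · 4.4840

Percentage change = ((1 + 0.35)^5 − 1) × 100% ≈ 348.4%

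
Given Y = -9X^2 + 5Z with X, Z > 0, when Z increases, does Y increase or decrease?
Y increases

Taking the partial derivative:
∂Y/∂Z = 5

∂Y/∂Z = 5 > 0 (assuming positive values)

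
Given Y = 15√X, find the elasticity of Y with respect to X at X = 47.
Elasticity = 1/2

Elasticity = (dY/dX) · (X/Y)

dY/dX = 15/(2·√X)
At X = 47: dY/dX = 15·√47/94, Y = 15·√47

Elasticity = (15·√47/94) · (47 / (15·√47)) = 1/2

Interpretation: for a small percentage change in X, the percentage change in Y is approximately 0.50 times as large.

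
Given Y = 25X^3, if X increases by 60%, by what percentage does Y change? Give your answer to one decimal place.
309.6%

For Y = 25X^3:
If X → X(1 + 0.6)
Then Y → Y · (1 + 0.6)^3
     = Y · 4.0960

Percentage change = ((1 + 0.6)^3 − 1) × 100% = 309.6%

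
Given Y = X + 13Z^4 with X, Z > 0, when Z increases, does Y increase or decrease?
Y increases

Taking the partial derivative:
∂Y/∂Z = 52Z^3

∂Y/∂Z = 52Z^3 > 0 (assuming positive values)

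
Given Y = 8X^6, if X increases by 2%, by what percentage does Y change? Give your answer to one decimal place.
12.6%

For Y = 8X^6:
If X → X(1 + 0.02)
Then Y → Y · (1 + 0.02)^6
     ≈ Y · 1.1262

Percentage change = ((1 + 0.02)^6 − 1) × 100% ≈ 12.6%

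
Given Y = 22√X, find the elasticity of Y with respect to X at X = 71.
Elasticity = 1/2

Elasticity = (dY/dX) · (X/Y)

dY/dX = 11/√X
At X = 71: dY/dX = 11·√71/71, Y = 22·√71

Elasticity = (11·√71/71) · (71 / (22·√71)) = 1/2

Interpretation: for a small percentage change in X, the percentage change in Y is approximately 0.50 times as large.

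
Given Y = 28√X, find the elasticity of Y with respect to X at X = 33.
Elasticity = 1/2

Elasticity = (dY/dX) · (X/Y)

dY/dX = 14/√X
At X = 33: dY/dX = 14·√33/33, Y = 28·√33

Elasticity = (14·√33/33) · (33 / (28·√33)) = 1/2

Interpretation: for a small percentage change in X, the percentage change in Y is approximately 0.50 times as large.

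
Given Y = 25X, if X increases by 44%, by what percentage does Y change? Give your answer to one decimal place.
44.0%

For Y = 25X:
If X → X(1 + 0.44)
Then Y → Y · (1 + 0.44)^1
     = Y · 1.4400

Percentage change = ((1 + 0.44)^1 − 1) × 100% = 44.0%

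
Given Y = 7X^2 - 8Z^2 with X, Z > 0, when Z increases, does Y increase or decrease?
Y decreases

Taking the partial derivative:
∂Y/∂Z = -16Z

∂Y/∂Z = -16Z < 0 (assuming positive values)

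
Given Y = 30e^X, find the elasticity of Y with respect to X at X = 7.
Elasticity = 7

Elasticity = (dY/dX) · (X/Y)

dY/dX = 30·e^X
At X = 7: dY/dX = 30·e^7, Y = 30·e^7

Elasticity = (30·e^7) · (7 / (30·e^7)) = 7

Interpretation: for a small percentage change in X, the percentage change in Y is approximately 7.00 times as large.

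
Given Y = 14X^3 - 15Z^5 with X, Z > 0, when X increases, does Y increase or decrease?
Y increases

Taking the partial derivative:
∂Y/∂X = 42X^2

∂Y/∂X = 42X^2 > 0 (assuming positive values)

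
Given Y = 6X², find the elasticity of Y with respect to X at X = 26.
Elasticity = 2

Elasticity = (dY/dX) · (X/Y)

dY/dX = 12·X
At X = 26: dY/dX = 312, Y = 4056

Elasticity = 312 · (26 / 4056) = 2

Interpretation: for a small percentage change in X, the percentage change in Y is approximately 2.00 times as large.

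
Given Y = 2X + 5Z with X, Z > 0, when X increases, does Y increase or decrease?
Y increases

Taking the partial derivative:
∂Y/∂X = 2

∂Y/∂X = 2 > 0 (assuming positive values)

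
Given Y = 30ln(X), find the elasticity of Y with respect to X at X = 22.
Elasticity = 1/ln(22) ≈ 0.3235

Elasticity = (dY/dX) · (X/Y)

dY/dX = 30/X
At X = 22: dY/dX = 15/11, Y = 30·ln(22)

Elasticity = (15/11) · (22 / (30·ln(22))) = 1/ln(22) ≈ 0.3235

Interpretation: for a small percentage change in X, the percentage change in Y is approximately 0.32 times as large.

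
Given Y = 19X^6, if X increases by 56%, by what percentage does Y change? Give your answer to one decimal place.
1341.3%

For Y = 19X^6:
If X → X(1 + 0.56)
Then Y → Y · (1 + 0.56)^6
     ≈ Y · 14.4128

Percentage change = ((1 + 0.56)^6 − 1) × 100% ≈ 1341.3%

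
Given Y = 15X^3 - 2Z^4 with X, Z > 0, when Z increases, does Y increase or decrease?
Y decreases

Taking the partial derivative:
∂Y/∂Z = -8Z^3

∂Y/∂Z = -8Z^3 < 0 (assuming positive values)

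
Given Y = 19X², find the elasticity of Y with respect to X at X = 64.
Elasticity = 2

Elasticity = (dY/dX) · (X/Y)

dY/dX = 38·X
At X = 64: dY/dX = 2432, Y = 77824

Elasticity = 2432 · (64 / 77824) = 2

Interpretation: for a small percentage change in X, the percentage change in Y is approximately 2.00 times as large.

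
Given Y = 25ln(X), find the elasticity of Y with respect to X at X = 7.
Elasticity = 1/ln(7) ≈ 0.5139

Elasticity = (dY/dX) · (X/Y)

dY/dX = 25/X
At X = 7: dY/dX = 25/7, Y = 25·ln(7)

Elasticity = (25/7) · (7 / (25·ln(7))) = 1/ln(7) ≈ 0.5139

Interpretation: for a small percentage change in X, the percentage change in Y is approximately 0.51 times as large.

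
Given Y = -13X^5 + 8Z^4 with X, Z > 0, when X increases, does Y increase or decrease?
Y decreases

Taking the partial derivative:
∂Y/∂X = -65X^4

∂Y/∂X = -65X^4 < 0 (assuming positive values)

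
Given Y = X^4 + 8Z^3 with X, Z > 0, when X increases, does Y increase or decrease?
Y increases

Taking the partial derivative:
∂Y/∂X = 4X^3

∂Y/∂X = 4X^3 > 0 (assuming positive values)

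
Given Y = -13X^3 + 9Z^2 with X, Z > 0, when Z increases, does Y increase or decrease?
Y increases

Taking the partial derivative:
∂Y/∂Z = 18Z

∂Y/∂Z = 18Z > 0 (assuming positive values)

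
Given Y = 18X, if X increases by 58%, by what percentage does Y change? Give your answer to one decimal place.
58.0%

For Y = 18X:
If X → X(1 + 0.58)
Then Y → Y · (1 + 0.58)^1
     = Y · 1.5800

Percentage change = ((1 + 0.58)^1 − 1) × 100% = 58.0%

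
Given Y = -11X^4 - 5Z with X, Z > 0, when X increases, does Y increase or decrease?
Y decreases

Taking the partial derivative:
∂Y/∂X = -44X^3

∂Y/∂X = -44X^3 < 0 (assuming positive values)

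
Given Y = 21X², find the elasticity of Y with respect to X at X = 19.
Elasticity = 2

Elasticity = (dY/dX) · (X/Y)

dY/dX = 42·X
At X = 19: dY/dX = 798, Y = 7581

Elasticity = 798 · (19 / 7581) = 2

Interpretation: for a small percentage change in X, the percentage change in Y is approximately 2.00 times as large.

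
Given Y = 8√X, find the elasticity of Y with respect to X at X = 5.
Elasticity = 1/2

Elasticity = (dY/dX) · (X/Y)

dY/dX = 4/√X
At X = 5: dY/dX = 4·√5/5, Y = 8·√5

Elasticity = (4·√5/5) · (5 / (8·√5)) = 1/2

Interpretation: for a small percentage change in X, the percentage change in Y is approximately 0.50 times as large.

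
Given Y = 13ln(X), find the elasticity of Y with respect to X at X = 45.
Elasticity = 1/ln(45) ≈ 0.2627

Elasticity = (dY/dX) · (X/Y)

dY/dX = 13/X
At X = 45: dY/dX = 13/45, Y = 13·ln(45)

Elasticity = (13/45) · (45 / (13·ln(45))) = 1/ln(45) ≈ 0.2627

Interpretation: for a small percentage change in X, the percentage change in Y is approximately 0.26 times as large.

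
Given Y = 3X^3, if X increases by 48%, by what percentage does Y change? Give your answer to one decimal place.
224.2%

For Y = 3X^3:
If X → X(1 + 0.48)
Then Y → Y · (1 + 0.48)^3
     ≈ Y · 3.2418

Percentage change = ((1 + 0.48)^3 − 1) × 100% ≈ 224.2%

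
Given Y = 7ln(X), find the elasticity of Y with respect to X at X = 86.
Elasticity = 1/ln(86) ≈ 0.2245

Elasticity = (dY/dX) · (X/Y)

dY/dX = 7/X
At X = 86: dY/dX = 7/86, Y = 7·ln(86)

Elasticity = (7/86) · (86 / (7·ln(86))) = 1/ln(86) ≈ 0.2245

Interpretation: for a small percentage change in X, the percentage change in Y is approximately 0.22 times as large.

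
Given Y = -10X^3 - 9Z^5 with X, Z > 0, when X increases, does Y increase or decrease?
Y decreases

Taking the partial derivative:
∂Y/∂X = -30X^2

∂Y/∂X = -30X^2 < 0 (assuming positive values)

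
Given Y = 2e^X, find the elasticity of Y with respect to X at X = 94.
Elasticity = 94

Elasticity = (dY/dX) · (X/Y)

dY/dX = 2·e^X
At X = 94: dY/dX = 2·e^94, Y = 2·e^94

Elasticity = (2·e^94) · (94 / (2·e^94)) = 94

Interpretation: for a small percentage change in X, the percentage change in Y is approximately 94.00 times as large.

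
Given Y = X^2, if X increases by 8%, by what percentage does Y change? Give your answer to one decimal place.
16.6%

For Y = X^2:
If X → X(1 + 0.08)
Then Y → Y · (1 + 0.08)^2
     = Y · 1.1664

Percentage change = ((1 + 0.08)^2 − 1) × 100% ≈ 16.6%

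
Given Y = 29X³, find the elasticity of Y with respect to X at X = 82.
Elasticity = 3

Elasticity = (dY/dX) · (X/Y)

dY/dX = 87·X²
At X = 82: dY/dX = 584988, Y = 15989672

Elasticity = 584988 · (82 / 15989672) = 3

Interpretation: for a small percentage change in X, the percentage change in Y is approximately 3.00 times as large.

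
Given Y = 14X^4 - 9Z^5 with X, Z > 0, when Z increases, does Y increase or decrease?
Y decreases

Taking the partial derivative:
∂Y/∂Z = -45Z^4

∂Y/∂Z = -45Z^4 < 0 (assuming positive values)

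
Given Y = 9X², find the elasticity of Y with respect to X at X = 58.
Elasticity = 2

Elasticity = (dY/dX) · (X/Y)

dY/dX = 18·X
At X = 58: dY/dX = 1044, Y = 30276

Elasticity = 1044 · (58 / 30276) = 2

Interpretation: for a small percentage change in X, the percentage change in Y is approximately 2.00 times as large.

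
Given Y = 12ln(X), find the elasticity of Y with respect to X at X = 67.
Elasticity = 1/ln(67) ≈ 0.2378

Elasticity = (dY/dX) · (X/Y)

dY/dX = 12/X
At X = 67: dY/dX = 12/67, Y = 12·ln(67)

Elasticity = (12/67) · (67 / (12·ln(67))) = 1/ln(67) ≈ 0.2378

Interpretation: for a small percentage change in X, the percentage change in Y is approximately 0.24 times as large.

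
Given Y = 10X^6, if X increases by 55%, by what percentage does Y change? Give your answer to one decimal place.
1286.7%

For Y = 10X^6:
If X → X(1 + 0.55)
Then Y → Y · (1 + 0.55)^6
     ≈ Y · 13.8672

Percentage change = ((1 + 0.55)^6 − 1) × 100% ≈ 1286.7%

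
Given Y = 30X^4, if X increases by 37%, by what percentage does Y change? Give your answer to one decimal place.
252.3%

For Y = 30X^4:
If X → X(1 + 0.37)
Then Y → Y · (1 + 0.37)^4
     ≈ Y · 3.5228

Percentage change = ((1 + 0.37)^4 − 1) × 100% ≈ 252.3%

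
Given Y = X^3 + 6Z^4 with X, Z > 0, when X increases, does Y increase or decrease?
Y increases

Taking the partial derivative:
∂Y/∂X = 3X^2

∂Y/∂X = 3X^2 > 0 (assuming positive values)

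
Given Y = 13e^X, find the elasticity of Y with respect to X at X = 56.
Elasticity = 56

Elasticity = (dY/dX) · (X/Y)

dY/dX = 13·e^X
At X = 56: dY/dX = 13·e^56, Y = 13·e^56

Elasticity = (13·e^56) · (56 / (13·e^56)) = 56

Interpretation: for a small percentage change in X, the percentage change in Y is approximately 56.00 times as large.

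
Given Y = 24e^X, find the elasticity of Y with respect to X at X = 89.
Elasticity = 89

Elasticity = (dY/dX) · (X/Y)

dY/dX = 24·e^X
At X = 89: dY/dX = 24·e^89, Y = 24·e^89

Elasticity = (24·e^89) · (89 / (24·e^89)) = 89

Interpretation: for a small percentage change in X, the percentage change in Y is approximately 89.00 times as large.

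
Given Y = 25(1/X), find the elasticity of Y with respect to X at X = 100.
Elasticity = -1

Elasticity = (dY/dX) · (X/Y)

dY/dX = -25/X²
At X = 100: dY/dX = -1/400, Y = 1/4

Elasticity = (-1/400) · (100 / (1/4)) = -1

Interpretation: for a small percentage change in X, the percentage change in Y is approximately -1.00 times as large.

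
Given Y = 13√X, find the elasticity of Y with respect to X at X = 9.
Elasticity = 1/2

Elasticity = (dY/dX) · (X/Y)

dY/dX = 13/(2·√X)
At X = 9: dY/dX = 13/6, Y = 39

Elasticity = (13/6) · (9 / 39) = 1/2

Interpretation: for a small percentage change in X, the percentage change in Y is approximately 0.50 times as large.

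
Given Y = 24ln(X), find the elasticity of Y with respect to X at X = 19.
Elasticity = 1/ln(19) ≈ 0.3396

Elasticity = (dY/dX) · (X/Y)

dY/dX = 24/X
At X = 19: dY/dX = 24/19, Y = 24·ln(19)

Elasticity = (24/19) · (19 / (24·ln(19))) = 1/ln(19) ≈ 0.3396

Interpretation: for a small percentage change in X, the percentage change in Y is approximately 0.34 times as large.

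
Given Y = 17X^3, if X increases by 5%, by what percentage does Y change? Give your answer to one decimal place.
15.8%

For Y = 17X^3:
If X → X(1 + 0.05)
Then Y → Y · (1 + 0.05)^3
     ≈ Y · 1.1576

Percentage change = ((1 + 0.05)^3 − 1) × 100% ≈ 15.8%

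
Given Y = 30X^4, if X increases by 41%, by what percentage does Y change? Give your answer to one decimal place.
295.3%

For Y = 30X^4:
If X → X(1 + 0.41)
Then Y → Y · (1 + 0.41)^4
     ≈ Y · 3.9525

Percentage change = ((1 + 0.41)^4 − 1) × 100% ≈ 295.3%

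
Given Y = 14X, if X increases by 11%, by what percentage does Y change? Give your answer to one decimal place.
11.0%

For Y = 14X:
If X → X(1 + 0.11)
Then Y → Y · (1 + 0.11)^1
     = Y · 1.1100

Percentage change = ((1 + 0.11)^1 − 1) × 100% = 11.0%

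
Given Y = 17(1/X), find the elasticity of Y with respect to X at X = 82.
Elasticity = -1

Elasticity = (dY/dX) · (X/Y)

dY/dX = -17/X²
At X = 82: dY/dX = -17/6724, Y = 17/82

Elasticity = (-17/6724) · (82 / (17/82)) = -1

Interpretation: for a small percentage change in X, the percentage change in Y is approximately -1.00 times as large.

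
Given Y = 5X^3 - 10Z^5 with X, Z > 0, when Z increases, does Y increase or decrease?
Y decreases

Taking the partial derivative:
∂Y/∂Z = -50Z^4

∂Y/∂Z = -50Z^4 < 0 (assuming positive values)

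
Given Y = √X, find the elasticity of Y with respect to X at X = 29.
Elasticity = 1/2

Elasticity = (dY/dX) · (X/Y)

dY/dX = 1/(2·√X)
At X = 29: dY/dX = √29/58, Y = √29

Elasticity = (√29/58) · (29 / (√29)) = 1/2

Interpretation: for a small percentage change in X, the percentage change in Y is approximately 0.50 times as large.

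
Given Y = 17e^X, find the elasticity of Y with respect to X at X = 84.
Elasticity = 84

Elasticity = (dY/dX) · (X/Y)

dY/dX = 17·e^X
At X = 84: dY/dX = 17·e^84, Y = 17·e^84

Elasticity = (17·e^84) · (84 / (17·e^84)) = 84

Interpretation: for a small percentage change in X, the percentage change in Y is approximately 84.00 times as large.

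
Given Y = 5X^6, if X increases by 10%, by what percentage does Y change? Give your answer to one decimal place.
77.2%

For Y = 5X^6:
If X → X(1 + 0.1)
Then Y → Y · (1 + 0.1)^6
     ≈ Y · 1.7716

Percentage change = ((1 + 0.1)^6 − 1) × 100% ≈ 77.2%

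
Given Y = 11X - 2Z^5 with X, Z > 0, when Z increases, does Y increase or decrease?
Y decreases

Taking the partial derivative:
∂Y/∂Z = -10Z^4

∂Y/∂Z = -10Z^4 < 0 (assuming positive values)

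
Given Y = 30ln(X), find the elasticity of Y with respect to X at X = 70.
Elasticity = 1/ln(70) ≈ 0.2354

Elasticity = (dY/dX) · (X/Y)

dY/dX = 30/X
At X = 70: dY/dX = 3/7, Y = 30·ln(70)

Elasticity = (3/7) · (70 / (30·ln(70))) = 1/ln(70) ≈ 0.2354

Interpretation: for a small percentage change in X, the percentage change in Y is approximately 0.24 times as large.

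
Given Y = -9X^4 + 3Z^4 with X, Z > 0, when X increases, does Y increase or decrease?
Y decreases

Taking the partial derivative:
∂Y/∂X = -36X^3

∂Y/∂X = -36X^3 < 0 (assuming positive values)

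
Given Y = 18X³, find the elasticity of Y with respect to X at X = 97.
Elasticity = 3

Elasticity = (dY/dX) · (X/Y)

dY/dX = 54·X²
At X = 97: dY/dX = 508086, Y = 16428114

Elasticity = 508086 · (97 / 16428114) = 3

Interpretation: for a small percentage change in X, the percentage change in Y is approximately 3.00 times as large.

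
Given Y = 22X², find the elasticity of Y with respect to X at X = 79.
Elasticity = 2

Elasticity = (dY/dX) · (X/Y)

dY/dX = 44·X
At X = 79: dY/dX = 3476, Y = 137302

Elasticity = 3476 · (79 / 137302) = 2

Interpretation: for a small percentage change in X, the percentage change in Y is approximately 2.00 times as large.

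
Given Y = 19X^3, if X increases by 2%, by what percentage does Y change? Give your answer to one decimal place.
6.1%

For Y = 19X^3:
If X → X(1 + 0.02)
Then Y → Y · (1 + 0.02)^3
     ≈ Y · 1.0612

Percentage change = ((1 + 0.02)^3 − 1) × 100% ≈ 6.1%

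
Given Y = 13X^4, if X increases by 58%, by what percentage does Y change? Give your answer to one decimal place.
523.2%

For Y = 13X^4:
If X → X(1 + 0.58)
Then Y → Y · (1 + 0.58)^4
     ≈ Y · 6.2320

Percentage change = ((1 + 0.58)^4 − 1) × 100% ≈ 523.2%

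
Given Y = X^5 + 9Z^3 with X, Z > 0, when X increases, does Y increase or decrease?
Y increases

Taking the partial derivative:
∂Y/∂X = 5X^4

∂Y/∂X = 5X^4 > 0 (assuming positive values)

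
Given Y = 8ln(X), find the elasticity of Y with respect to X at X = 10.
Elasticity = 1/ln(10) ≈ 0.4343

Elasticity = (dY/dX) · (X/Y)

dY/dX = 8/X
At X = 10: dY/dX = 4/5, Y = 8·ln(10)

Elasticity = (4/5) · (10 / (8·ln(10))) = 1/ln(10) ≈ 0.4343

Interpretation: for a small percentage change in X, the percentage change in Y is approximately 0.43 times as large.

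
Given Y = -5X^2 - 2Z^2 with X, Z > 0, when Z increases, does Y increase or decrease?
Y decreases

Taking the partial derivative:
∂Y/∂Z = -4Z

∂Y/∂Z = -4Z < 0 (assuming positive values)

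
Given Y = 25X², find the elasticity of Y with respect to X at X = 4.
Elasticity = 2

Elasticity = (dY/dX) · (X/Y)

dY/dX = 50·X
At X = 4: dY/dX = 200, Y = 400

Elasticity = 200 · (4 / 400) = 2

Interpretation: for a small percentage change in X, the percentage change in Y is approximately 2.00 times as large.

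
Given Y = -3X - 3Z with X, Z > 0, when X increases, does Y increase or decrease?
Y decreases

Taking the partial derivative:
∂Y/∂X = -3

∂Y/∂X = -3 < 0 (assuming positive values)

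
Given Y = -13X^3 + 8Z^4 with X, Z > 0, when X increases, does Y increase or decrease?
Y decreases

Taking the partial derivative:
∂Y/∂X = -39X^2

∂Y/∂X = -39X^2 < 0 (assuming positive values)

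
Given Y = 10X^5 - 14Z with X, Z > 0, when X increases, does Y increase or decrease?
Y increases

Taking the partial derivative:
∂Y/∂X = 50X^4

∂Y/∂X = 50X^4 > 0 (assuming positive values)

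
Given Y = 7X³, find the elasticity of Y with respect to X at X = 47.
Elasticity = 3

Elasticity = (dY/dX) · (X/Y)

dY/dX = 21·X²
At X = 47: dY/dX = 46389, Y = 726761

Elasticity = 46389 · (47 / 726761) = 3

Interpretation: for a small percentage change in X, the percentage change in Y is approximately 3.00 times as large.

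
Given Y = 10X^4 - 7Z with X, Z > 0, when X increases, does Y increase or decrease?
Y increases

Taking the partial derivative:
∂Y/∂X = 40X^3

∂Y/∂X = 40X^3 > 0 (assuming positive values)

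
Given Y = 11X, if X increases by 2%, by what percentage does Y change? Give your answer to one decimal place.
2.0%

For Y = 11X:
If X → X(1 + 0.02)
Then Y → Y · (1 + 0.02)^1
     = Y · 1.0200

Percentage change = ((1 + 0.02)^1 − 1) × 100% = 2.0%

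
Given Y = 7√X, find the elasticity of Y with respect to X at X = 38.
Elasticity = 1/2

Elasticity = (dY/dX) · (X/Y)

dY/dX = 7/(2·√X)
At X = 38: dY/dX = 7·√38/76, Y = 7·√38

Elasticity = (7·√38/76) · (38 / (7·√38)) = 1/2

Interpretation: for a small percentage change in X, the percentage change in Y is approximately 0.50 times as large.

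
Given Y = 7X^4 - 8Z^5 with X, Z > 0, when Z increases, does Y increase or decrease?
Y decreases

Taking the partial derivative:
∂Y/∂Z = -40Z^4

∂Y/∂Z = -40Z^4 < 0 (assuming positive values)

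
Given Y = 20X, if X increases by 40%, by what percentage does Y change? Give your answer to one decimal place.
40.0%

For Y = 20X:
If X → X(1 + 0.4)
Then Y → Y · (1 + 0.4)^1
     = Y · 1.4000

Percentage change = ((1 + 0.4)^1 − 1) × 100% = 40.0%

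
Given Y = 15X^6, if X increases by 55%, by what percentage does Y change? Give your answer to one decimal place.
1286.7%

For Y = 15X^6:
If X → X(1 + 0.55)
Then Y → Y · (1 + 0.55)^6
     ≈ Y · 13.8672

Percentage change = ((1 + 0.55)^6 − 1) × 100% ≈ 1286.7%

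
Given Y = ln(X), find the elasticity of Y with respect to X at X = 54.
Elasticity = 1/ln(54) ≈ 0.2507

Elasticity = (dY/dX) · (X/Y)

dY/dX = 1/X
At X = 54: dY/dX = 1/54, Y = ln(54)

Elasticity = (1/54) · (54 / (ln(54))) = 1/ln(54) ≈ 0.2507

Interpretation: for a small percentage change in X, the percentage change in Y is approximately 0.25 times as large.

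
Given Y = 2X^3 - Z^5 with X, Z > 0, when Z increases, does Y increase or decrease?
Y decreases

Taking the partial derivative:
∂Y/∂Z = -5Z^4

∂Y/∂Z = -5Z^4 < 0 (assuming positive values)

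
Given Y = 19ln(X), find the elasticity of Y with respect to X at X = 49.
Elasticity = 1/ln(49) ≈ 0.2569

Elasticity = (dY/dX) · (X/Y)

dY/dX = 19/X
At X = 49: dY/dX = 19/49, Y = 19·ln(49)

Elasticity = (19/49) · (49 / (19·ln(49))) = 1/ln(49) ≈ 0.2569

Interpretation: for a small percentage change in X, the percentage change in Y is approximately 0.26 times as large.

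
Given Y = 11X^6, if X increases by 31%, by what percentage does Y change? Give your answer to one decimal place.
405.4%

For Y = 11X^6:
If X → X(1 + 0.31)
Then Y → Y · (1 + 0.31)^6
     ≈ Y · 5.0539

Percentage change = ((1 + 0.31)^6 − 1) × 100% ≈ 405.4%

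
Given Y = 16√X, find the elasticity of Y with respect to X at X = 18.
Elasticity = 1/2

Elasticity = (dY/dX) · (X/Y)

dY/dX = 8/√X
At X = 18: dY/dX = 4·√2/3, Y = 48·√2

Elasticity = (4·√2/3) · (18 / (48·√2)) = 1/2

Interpretation: for a small percentage change in X, the percentage change in Y is approximately 0.50 times as large.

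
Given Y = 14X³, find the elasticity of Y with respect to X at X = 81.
Elasticity = 3

Elasticity = (dY/dX) · (X/Y)

dY/dX = 42·X²
At X = 81: dY/dX = 275562, Y = 7440174

Elasticity = 275562 · (81 / 7440174) = 3

Interpretation: for a small percentage change in X, the percentage change in Y is approximately 3.00 times as large.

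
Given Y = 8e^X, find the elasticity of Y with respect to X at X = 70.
Elasticity = 70

Elasticity = (dY/dX) · (X/Y)

dY/dX = 8·e^X
At X = 70: dY/dX = 8·e^70, Y = 8·e^70

Elasticity = (8·e^70) · (70 / (8·e^70)) = 70

Interpretation: for a small percentage change in X, the percentage change in Y is approximately 70.00 times as large.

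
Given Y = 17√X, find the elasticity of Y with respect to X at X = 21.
Elasticity = 1/2

Elasticity = (dY/dX) · (X/Y)

dY/dX = 17/(2·√X)
At X = 21: dY/dX = 17·√21/42, Y = 17·√21

Elasticity = (17·√21/42) · (21 / (17·√21)) = 1/2

Interpretation: for a small percentage change in X, the percentage change in Y is approximately 0.50 times as large.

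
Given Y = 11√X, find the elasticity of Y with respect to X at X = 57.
Elasticity = 1/2

Elasticity = (dY/dX) · (X/Y)

dY/dX = 11/(2·√X)
At X = 57: dY/dX = 11·√57/114, Y = 11·√57

Elasticity = (11·√57/114) · (57 / (11·√57)) = 1/2

Interpretation: for a small percentage change in X, the percentage change in Y is approximately 0.50 times as large.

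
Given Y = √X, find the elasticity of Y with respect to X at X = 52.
Elasticity = 1/2

Elasticity = (dY/dX) · (X/Y)

dY/dX = 1/(2·√X)
At X = 52: dY/dX = √13/52, Y = 2·√13

Elasticity = (√13/52) · (52 / (2·√13)) = 1/2

Interpretation: for a small percentage change in X, the percentage change in Y is approximately 0.50 times as large.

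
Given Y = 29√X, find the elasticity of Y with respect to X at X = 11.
Elasticity = 1/2

Elasticity = (dY/dX) · (X/Y)

dY/dX = 29/(2·√X)
At X = 11: dY/dX = 29·√11/22, Y = 29·√11

Elasticity = (29·√11/22) · (11 / (29·√11)) = 1/2

Interpretation: for a small percentage change in X, the percentage change in Y is approximately 0.50 times as large.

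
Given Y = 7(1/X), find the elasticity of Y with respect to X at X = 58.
Elasticity = -1

Elasticity = (dY/dX) · (X/Y)

dY/dX = -7/X²
At X = 58: dY/dX = -7/3364, Y = 7/58

Elasticity = (-7/3364) · (58 / (7/58)) = -1

Interpretation: for a small percentage change in X, the percentage change in Y is approximately -1.00 times as large.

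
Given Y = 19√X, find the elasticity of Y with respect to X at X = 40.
Elasticity = 1/2

Elasticity = (dY/dX) · (X/Y)

dY/dX = 19/(2·√X)
At X = 40: dY/dX = 19·√10/40, Y = 38·√10

Elasticity = (19·√10/40) · (40 / (38·√10)) = 1/2

Interpretation: for a small percentage change in X, the percentage change in Y is approximately 0.50 times as large.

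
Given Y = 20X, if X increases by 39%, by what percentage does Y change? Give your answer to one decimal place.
39.0%

For Y = 20X:
If X → X(1 + 0.39)
Then Y → Y · (1 + 0.39)^1
     = Y · 1.3900

Percentage change = ((1 + 0.39)^1 − 1) × 100% = 39.0%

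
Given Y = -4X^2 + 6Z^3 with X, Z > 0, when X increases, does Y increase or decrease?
Y decreases

Taking the partial derivative:
∂Y/∂X = -8X

∂Y/∂X = -8X < 0 (assuming positive values)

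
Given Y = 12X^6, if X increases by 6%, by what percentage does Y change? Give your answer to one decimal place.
41.9%

For Y = 12X^6:
If X → X(1 + 0.06)
Then Y → Y · (1 + 0.06)^6
     ≈ Y · 1.4185

Percentage change = ((1 + 0.06)^6 − 1) × 100% ≈ 41.9%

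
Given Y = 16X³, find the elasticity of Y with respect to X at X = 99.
Elasticity = 3

Elasticity = (dY/dX) · (X/Y)

dY/dX = 48·X²
At X = 99: dY/dX = 470448, Y = 15524784

Elasticity = 470448 · (99 / 15524784) = 3

Interpretation: for a small percentage change in X, the percentage change in Y is approximately 3.00 times as large.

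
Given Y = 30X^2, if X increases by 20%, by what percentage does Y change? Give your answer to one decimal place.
44.0%

For Y = 30X^2:
If X → X(1 + 0.2)
Then Y → Y · (1 + 0.2)^2
     = Y · 1.4400

Percentage change = ((1 + 0.2)^2 − 1) × 100% = 44.0%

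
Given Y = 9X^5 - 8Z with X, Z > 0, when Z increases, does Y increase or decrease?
Y decreases

Taking the partial derivative:
∂Y/∂Z = -8

∂Y/∂Z = -8 < 0 (assuming positive values)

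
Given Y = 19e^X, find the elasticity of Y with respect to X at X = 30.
Elasticity = 30

Elasticity = (dY/dX) · (X/Y)

dY/dX = 19·e^X
At X = 30: dY/dX = 19·e^30, Y = 19·e^30

Elasticity = (19·e^30) · (30 / (19·e^30)) = 30

Interpretation: for a small percentage change in X, the percentage change in Y is approximately 30.00 times as large.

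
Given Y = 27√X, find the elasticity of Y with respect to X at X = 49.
Elasticity = 1/2

Elasticity = (dY/dX) · (X/Y)

dY/dX = 27/(2·√X)
At X = 49: dY/dX = 27/14, Y = 189

Elasticity = (27/14) · (49 / 189) = 1/2

Interpretation: for a small percentage change in X, the percentage change in Y is approximately 0.50 times as large.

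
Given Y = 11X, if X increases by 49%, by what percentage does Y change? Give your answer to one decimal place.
49.0%

For Y = 11X:
If X → X(1 + 0.49)
Then Y → Y · (1 + 0.49)^1
     = Y · 1.4900

Percentage change = ((1 + 0.49)^1 − 1) × 100% = 49.0%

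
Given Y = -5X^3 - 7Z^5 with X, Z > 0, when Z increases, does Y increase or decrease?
Y decreases

Taking the partial derivative:
∂Y/∂Z = -35Z^4

∂Y/∂Z = -35Z^4 < 0 (assuming positive values)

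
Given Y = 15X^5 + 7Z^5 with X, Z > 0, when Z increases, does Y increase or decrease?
Y increases

Taking the partial derivative:
∂Y/∂Z = 35Z^4

∂Y/∂Z = 35Z^4 > 0 (assuming positive values)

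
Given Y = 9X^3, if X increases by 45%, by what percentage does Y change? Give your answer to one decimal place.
204.9%

For Y = 9X^3:
If X → X(1 + 0.45)
Then Y → Y · (1 + 0.45)^3
     ≈ Y · 3.0486

Percentage change = ((1 + 0.45)^3 − 1) × 100% ≈ 204.9%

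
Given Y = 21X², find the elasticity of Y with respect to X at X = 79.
Elasticity = 2

Elasticity = (dY/dX) · (X/Y)

dY/dX = 42·X
At X = 79: dY/dX = 3318, Y = 131061

Elasticity = 3318 · (79 / 131061) = 2

Interpretation: for a small percentage change in X, the percentage change in Y is approximately 2.00 times as large.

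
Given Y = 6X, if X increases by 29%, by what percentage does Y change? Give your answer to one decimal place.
29.0%

For Y = 6X:
If X → X(1 + 0.29)
Then Y → Y · (1 + 0.29)^1
     = Y · 1.2900

Percentage change = ((1 + 0.29)^1 − 1) × 100% = 29.0%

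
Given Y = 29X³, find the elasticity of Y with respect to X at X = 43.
Elasticity = 3

Elasticity = (dY/dX) · (X/Y)

dY/dX = 87·X²
At X = 43: dY/dX = 160863, Y = 2305703

Elasticity = 160863 · (43 / 2305703) = 3

Interpretation: for a small percentage change in X, the percentage change in Y is approximately 3.00 times as large.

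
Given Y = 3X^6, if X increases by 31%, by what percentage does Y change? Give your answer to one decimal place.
405.4%

For Y = 3X^6:
If X → X(1 + 0.31)
Then Y → Y · (1 + 0.31)^6
     ≈ Y · 5.0539

Percentage change = ((1 + 0.31)^6 − 1) × 100% ≈ 405.4%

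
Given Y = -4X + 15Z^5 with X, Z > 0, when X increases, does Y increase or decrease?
Y decreases

Taking the partial derivative:
∂Y/∂X = -4

∂Y/∂X = -4 < 0 (assuming positive values)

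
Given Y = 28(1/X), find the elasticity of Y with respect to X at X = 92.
Elasticity = -1

Elasticity = (dY/dX) · (X/Y)

dY/dX = -28/X²
At X = 92: dY/dX = -7/2116, Y = 7/23

Elasticity = (-7/2116) · (92 / (7/23)) = -1

Interpretation: for a small percentage change in X, the percentage change in Y is approximately -1.00 times as large.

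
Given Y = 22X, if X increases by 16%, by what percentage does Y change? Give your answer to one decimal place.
16.0%

For Y = 22X:
If X → X(1 + 0.16)
Then Y → Y · (1 + 0.16)^1
     = Y · 1.1600

Percentage change = ((1 + 0.16)^1 − 1) × 100% = 16.0%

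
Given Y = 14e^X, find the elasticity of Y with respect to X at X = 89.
Elasticity = 89

Elasticity = (dY/dX) · (X/Y)

dY/dX = 14·e^X
At X = 89: dY/dX = 14·e^89, Y = 14·e^89

Elasticity = (14·e^89) · (89 / (14·e^89)) = 89

Interpretation: for a small percentage change in X, the percentage change in Y is approximately 89.00 times as large.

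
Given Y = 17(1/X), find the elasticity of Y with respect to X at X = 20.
Elasticity = -1

Elasticity = (dY/dX) · (X/Y)

dY/dX = -17/X²
At X = 20: dY/dX = -17/400, Y = 17/20

Elasticity = (-17/400) · (20 / (17/20)) = -1

Interpretation: for a small percentage change in X, the percentage change in Y is approximately -1.00 times as large.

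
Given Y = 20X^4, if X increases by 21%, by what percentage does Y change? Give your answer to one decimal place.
114.4%

For Y = 20X^4:
If X → X(1 + 0.21)
Then Y → Y · (1 + 0.21)^4
     ≈ Y · 2.1436

Percentage change = ((1 + 0.21)^4 − 1) × 100% ≈ 114.4%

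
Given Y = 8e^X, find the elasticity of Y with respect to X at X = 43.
Elasticity = 43

Elasticity = (dY/dX) · (X/Y)

dY/dX = 8·e^X
At X = 43: dY/dX = 8·e^43, Y = 8·e^43

Elasticity = (8·e^43) · (43 / (8·e^43)) = 43

Interpretation: for a small percentage change in X, the percentage change in Y is approximately 43.00 times as large.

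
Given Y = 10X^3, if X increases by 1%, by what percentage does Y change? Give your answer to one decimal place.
3.0%

For Y = 10X^3:
If X → X(1 + 0.01)
Then Y → Y · (1 + 0.01)^3
     ≈ Y · 1.0303

Percentage change = ((1 + 0.01)^3 − 1) × 100% ≈ 3.0%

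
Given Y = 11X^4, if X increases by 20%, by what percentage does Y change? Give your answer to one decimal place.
107.4%

For Y = 11X^4:
If X → X(1 + 0.2)
Then Y → Y · (1 + 0.2)^4
     = Y · 2.0736

Percentage change = ((1 + 0.2)^4 − 1) × 100% ≈ 107.4%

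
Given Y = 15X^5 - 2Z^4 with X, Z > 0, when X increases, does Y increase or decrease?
Y increases

Taking the partial derivative:
∂Y/∂X = 75X^4

∂Y/∂X = 75X^4 > 0 (assuming positive values)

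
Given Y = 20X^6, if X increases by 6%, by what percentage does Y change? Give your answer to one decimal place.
41.9%

For Y = 20X^6:
If X → X(1 + 0.06)
Then Y → Y · (1 + 0.06)^6
     ≈ Y · 1.4185

Percentage change = ((1 + 0.06)^6 − 1) × 100% ≈ 41.9%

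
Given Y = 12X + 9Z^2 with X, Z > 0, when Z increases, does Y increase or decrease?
Y increases

Taking the partial derivative:
∂Y/∂Z = 18Z

∂Y/∂Z = 18Z > 0 (assuming positive values)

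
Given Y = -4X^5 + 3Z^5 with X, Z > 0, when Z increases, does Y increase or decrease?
Y increases

Taking the partial derivative:
∂Y/∂Z = 15Z^4

∂Y/∂Z = 15Z^4 > 0 (assuming positive values)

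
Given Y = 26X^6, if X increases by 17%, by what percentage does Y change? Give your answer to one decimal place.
156.5%

For Y = 26X^6:
If X → X(1 + 0.17)
Then Y → Y · (1 + 0.17)^6
     ≈ Y · 2.5652

Percentage change = ((1 + 0.17)^6 − 1) × 100% ≈ 156.5%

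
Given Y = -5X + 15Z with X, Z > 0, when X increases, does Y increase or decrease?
Y decreases

Taking the partial derivative:
∂Y/∂X = -5

∂Y/∂X = -5 < 0 (assuming positive values)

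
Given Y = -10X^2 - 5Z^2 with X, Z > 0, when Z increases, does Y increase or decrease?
Y decreases

Taking the partial derivative:
∂Y/∂Z = -10Z

∂Y/∂Z = -10Z < 0 (assuming positive values)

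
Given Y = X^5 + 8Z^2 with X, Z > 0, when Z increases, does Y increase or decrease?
Y increases

Taking the partial derivative:
∂Y/∂Z = 16Z

∂Y/∂Z = 16Z > 0 (assuming positive values)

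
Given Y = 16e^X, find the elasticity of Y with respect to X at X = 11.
Elasticity = 11

Elasticity = (dY/dX) · (X/Y)

dY/dX = 16·e^X
At X = 11: dY/dX = 16·e^11, Y = 16·e^11

Elasticity = (16·e^11) · (11 / (16·e^11)) = 11

Interpretation: for a small percentage change in X, the percentage change in Y is approximately 11.00 times as large.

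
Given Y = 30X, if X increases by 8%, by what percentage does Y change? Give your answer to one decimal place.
8.0%

For Y = 30X:
If X → X(1 + 0.08)
Then Y → Y · (1 + 0.08)^1
     = Y · 1.0800

Percentage change = ((1 + 0.08)^1 − 1) × 100% = 8.0%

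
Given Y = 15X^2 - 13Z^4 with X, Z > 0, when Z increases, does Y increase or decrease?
Y decreases

Taking the partial derivative:
∂Y/∂Z = -52Z^3

∂Y/∂Z = -52Z^3 < 0 (assuming positive values)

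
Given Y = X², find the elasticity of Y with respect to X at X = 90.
Elasticity = 2

Elasticity = (dY/dX) · (X/Y)

dY/dX = 2·X
At X = 90: dY/dX = 180, Y = 8100

Elasticity = 180 · (90 / 8100) = 2

Interpretation: for a small percentage change in X, the percentage change in Y is approximately 2.00 times as large.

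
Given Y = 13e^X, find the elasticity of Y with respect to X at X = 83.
Elasticity = 83

Elasticity = (dY/dX) · (X/Y)

dY/dX = 13·e^X
At X = 83: dY/dX = 13·e^83, Y = 13·e^83

Elasticity = (13·e^83) · (83 / (13·e^83)) = 83

Interpretation: for a small percentage change in X, the percentage change in Y is approximately 83.00 times as large.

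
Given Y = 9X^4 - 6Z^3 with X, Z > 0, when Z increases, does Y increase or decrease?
Y decreases

Taking the partial derivative:
∂Y/∂Z = -18Z^2

∂Y/∂Z = -18Z^2 < 0 (assuming positive values)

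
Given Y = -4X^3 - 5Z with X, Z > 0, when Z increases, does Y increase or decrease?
Y decreases

Taking the partial derivative:
∂Y/∂Z = -5

∂Y/∂Z = -5 < 0 (assuming positive values)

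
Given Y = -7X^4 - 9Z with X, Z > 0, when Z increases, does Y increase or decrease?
Y decreases

Taking the partial derivative:
∂Y/∂Z = -9

∂Y/∂Z = -9 < 0 (assuming positive values)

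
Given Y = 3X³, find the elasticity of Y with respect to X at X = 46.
Elasticity = 3

Elasticity = (dY/dX) · (X/Y)

dY/dX = 9·X²
At X = 46: dY/dX = 19044, Y = 292008

Elasticity = 19044 · (46 / 292008) = 3

Interpretation: for a small percentage change in X, the percentage change in Y is approximately 3.00 times as large.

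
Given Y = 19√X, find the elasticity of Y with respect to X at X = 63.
Elasticity = 1/2

Elasticity = (dY/dX) · (X/Y)

dY/dX = 19/(2·√X)
At X = 63: dY/dX = 19·√7/42, Y = 57·√7

Elasticity = (19·√7/42) · (63 / (57·√7)) = 1/2

Interpretation: for a small percentage change in X, the percentage change in Y is approximately 0.50 times as large.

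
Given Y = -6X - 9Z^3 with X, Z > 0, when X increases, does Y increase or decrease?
Y decreases

Taking the partial derivative:
∂Y/∂X = -6

∂Y/∂X = -6 < 0 (assuming positive values)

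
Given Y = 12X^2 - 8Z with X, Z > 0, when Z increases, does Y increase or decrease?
Y decreases

Taking the partial derivative:
∂Y/∂Z = -8

∂Y/∂Z = -8 < 0 (assuming positive values)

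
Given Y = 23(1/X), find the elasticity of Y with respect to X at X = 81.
Elasticity = -1

Elasticity = (dY/dX) · (X/Y)

dY/dX = -23/X²
At X = 81: dY/dX = -23/6561, Y = 23/81

Elasticity = (-23/6561) · (81 / (23/81)) = -1

Interpretation: for a small percentage change in X, the percentage change in Y is approximately -1.00 times as large.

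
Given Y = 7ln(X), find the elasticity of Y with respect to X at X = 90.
Elasticity = 1/ln(90) ≈ 0.2222

Elasticity = (dY/dX) · (X/Y)

dY/dX = 7/X
At X = 90: dY/dX = 7/90, Y = 7·ln(90)

Elasticity = (7/90) · (90 / (7·ln(90))) = 1/ln(90) ≈ 0.2222

Interpretation: for a small percentage change in X, the percentage change in Y is approximately 0.22 times as large.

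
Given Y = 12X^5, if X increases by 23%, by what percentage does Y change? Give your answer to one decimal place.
181.5%

For Y = 12X^5:
If X → X(1 + 0.23)
Then Y → Y · (1 + 0.23)^5
     ≈ Y · 2.8153

Percentage change = ((1 + 0.23)^5 − 1) × 100% ≈ 181.5%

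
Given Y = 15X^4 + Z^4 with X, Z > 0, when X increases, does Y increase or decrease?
Y increases

Taking the partial derivative:
∂Y/∂X = 60X^3

∂Y/∂X = 60X^3 > 0 (assuming positive values)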